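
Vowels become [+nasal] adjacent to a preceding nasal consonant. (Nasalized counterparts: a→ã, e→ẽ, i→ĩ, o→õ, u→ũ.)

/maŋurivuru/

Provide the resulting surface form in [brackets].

[mãŋũrivuru]

/a/ after nasal /m/ → [ã]
/u/ after nasal /ŋ/ → [ũ]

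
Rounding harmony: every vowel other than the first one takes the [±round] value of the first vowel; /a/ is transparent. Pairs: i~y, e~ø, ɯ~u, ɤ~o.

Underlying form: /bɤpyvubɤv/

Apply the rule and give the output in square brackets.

/y/ harmonizes with /ɤ/ ([-round]) → [i]
/u/ harmonizes with /ɤ/ ([-round]) → [ɯ]

[bɤpivɯbɤv]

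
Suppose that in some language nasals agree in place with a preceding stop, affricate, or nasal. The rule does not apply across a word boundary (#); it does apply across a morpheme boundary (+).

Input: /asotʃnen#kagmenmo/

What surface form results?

/n/ after /tʃ/ (palatal) → [ɲ]
/m/ after /g/ (velar) → [ŋ]
/m/ after /n/ (alveolar) → [n]

[asotʃɲen#kagŋenno]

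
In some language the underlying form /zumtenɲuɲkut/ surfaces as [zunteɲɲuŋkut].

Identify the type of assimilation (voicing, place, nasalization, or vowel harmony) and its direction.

/m/→[n] /n/→[ɲ] /ɲ/→[ŋ].
Each target copies a feature from the following segment, so the direction is regressive.

place assimilation, regressive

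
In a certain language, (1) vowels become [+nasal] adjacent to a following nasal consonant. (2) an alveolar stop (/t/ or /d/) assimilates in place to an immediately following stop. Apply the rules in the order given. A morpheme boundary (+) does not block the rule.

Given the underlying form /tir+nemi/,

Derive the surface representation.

[tir+nẽmi]

Rule 1: /e/ before nasal /m/ → [ẽ]
After rule 1: tir+nẽmi
Rule 2: no segment meets the rule's conditions; no change.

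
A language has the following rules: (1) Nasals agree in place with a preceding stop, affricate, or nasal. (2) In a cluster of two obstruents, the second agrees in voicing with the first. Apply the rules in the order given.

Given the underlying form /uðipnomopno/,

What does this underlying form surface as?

[uðipmomopmo]

Rule 1: /n/ after /p/ (labial) → [m]
Rule 1: /n/ after /p/ (labial) → [m]
After rule 1: uðipmomopmo
Rule 2: no segment meets the rule's conditions; no change.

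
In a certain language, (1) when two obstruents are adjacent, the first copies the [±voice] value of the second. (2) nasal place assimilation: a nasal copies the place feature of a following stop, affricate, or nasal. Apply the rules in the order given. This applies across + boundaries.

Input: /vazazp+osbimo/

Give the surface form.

[vazasp+ozbimo]

Rule 1: /z/ before /p/ (voiceless) → [s]
Rule 1: /s/ before /b/ (voiced) → [z]
After rule 1: vazasp+ozbimo
Rule 2: no segment meets the rule's conditions; no change.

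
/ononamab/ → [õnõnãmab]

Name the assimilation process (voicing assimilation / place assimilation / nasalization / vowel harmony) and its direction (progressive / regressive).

nasalization, regressive

/o/→[õ] /o/→[õ] /a/→[ã].
Each target copies a feature from the following segment, so the direction is regressive.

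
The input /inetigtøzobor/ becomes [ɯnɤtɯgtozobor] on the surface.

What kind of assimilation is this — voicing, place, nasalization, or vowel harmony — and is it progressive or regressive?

/i/→[ɯ] /e/→[ɤ] /i/→[ɯ] /ø/→[o].
Vowels agree with the last vowel, so the harmony is regressive.

vowel harmony, regressive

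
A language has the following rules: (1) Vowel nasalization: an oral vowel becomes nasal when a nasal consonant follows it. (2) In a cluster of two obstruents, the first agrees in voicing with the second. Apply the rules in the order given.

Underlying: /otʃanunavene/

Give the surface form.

Rule 1: /a/ before nasal /n/ → [ã]
Rule 1: /u/ before nasal /n/ → [ũ]
Rule 1: /e/ before nasal /n/ → [ẽ]
After rule 1: otʃãnũnavẽne
Rule 2: no segment meets the rule's conditions; no change.

[otʃãnũnavẽne]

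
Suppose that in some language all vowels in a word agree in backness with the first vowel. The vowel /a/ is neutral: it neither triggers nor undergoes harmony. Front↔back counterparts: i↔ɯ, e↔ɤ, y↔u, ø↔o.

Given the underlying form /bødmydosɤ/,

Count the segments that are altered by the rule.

2

/o/ harmonizes with /ø/ ([-back]) → [ø]
/ɤ/ harmonizes with /ø/ ([-back]) → [e]
2 segments change.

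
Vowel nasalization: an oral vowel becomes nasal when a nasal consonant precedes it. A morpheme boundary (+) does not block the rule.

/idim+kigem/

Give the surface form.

no segment meets the rule's conditions; no change.

[idim+kigem]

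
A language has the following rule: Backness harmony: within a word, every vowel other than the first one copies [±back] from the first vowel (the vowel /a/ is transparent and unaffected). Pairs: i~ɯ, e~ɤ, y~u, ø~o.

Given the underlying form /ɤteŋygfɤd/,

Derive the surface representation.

/e/ harmonizes with /ɤ/ ([+back]) → [ɤ]
/y/ harmonizes with /ɤ/ ([+back]) → [u]

[ɤtɤŋugfɤd]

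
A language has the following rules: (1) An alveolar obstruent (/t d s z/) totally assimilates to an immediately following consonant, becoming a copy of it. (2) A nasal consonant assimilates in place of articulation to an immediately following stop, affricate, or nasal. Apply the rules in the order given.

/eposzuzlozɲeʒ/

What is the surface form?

[epozzulloɲɲeʒ]

Rule 1: /s/ before /z/ → [z] (total assimilation)
Rule 1: /z/ before /l/ → [l] (total assimilation)
Rule 1: /z/ before /ɲ/ → [ɲ] (total assimilation)
After rule 1: epozzulloɲɲeʒ
Rule 2: no segment meets the rule's conditions; no change.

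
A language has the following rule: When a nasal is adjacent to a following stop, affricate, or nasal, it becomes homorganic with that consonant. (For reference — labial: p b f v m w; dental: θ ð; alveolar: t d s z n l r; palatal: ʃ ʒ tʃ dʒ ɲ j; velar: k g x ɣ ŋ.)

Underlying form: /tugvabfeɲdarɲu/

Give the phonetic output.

[tugvabfendarɲu]

/ɲ/ before /d/ (alveolar) → [n]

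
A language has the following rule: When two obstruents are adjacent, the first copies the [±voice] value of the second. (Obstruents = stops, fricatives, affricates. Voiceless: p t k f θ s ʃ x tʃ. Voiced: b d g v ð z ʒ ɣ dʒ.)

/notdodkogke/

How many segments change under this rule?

/t/ before /d/ (voiced) → [d]
/d/ before /k/ (voiceless) → [t]
/g/ before /k/ (voiceless) → [k]
3 segments change.

3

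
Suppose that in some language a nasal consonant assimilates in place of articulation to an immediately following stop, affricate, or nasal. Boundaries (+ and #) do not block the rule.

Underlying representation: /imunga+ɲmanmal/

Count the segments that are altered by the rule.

/n/ before /g/ (velar) → [ŋ]
/ɲ/ before /m/ (labial) → [m]
/n/ before /m/ (labial) → [m]
3 segments change.

3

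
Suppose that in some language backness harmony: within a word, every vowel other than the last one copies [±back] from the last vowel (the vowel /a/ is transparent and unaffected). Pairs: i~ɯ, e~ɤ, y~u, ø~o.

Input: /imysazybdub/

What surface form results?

/i/ harmonizes with /u/ ([+back]) → [ɯ]
/y/ harmonizes with /u/ ([+back]) → [u]
/y/ harmonizes with /u/ ([+back]) → [u]

[ɯmusazubdub]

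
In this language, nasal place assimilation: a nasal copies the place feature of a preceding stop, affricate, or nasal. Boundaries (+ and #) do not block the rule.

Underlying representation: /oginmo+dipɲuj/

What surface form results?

[oginno+dipmuj]

/m/ after /n/ (alveolar) → [n]
/ɲ/ after /p/ (labial) → [m]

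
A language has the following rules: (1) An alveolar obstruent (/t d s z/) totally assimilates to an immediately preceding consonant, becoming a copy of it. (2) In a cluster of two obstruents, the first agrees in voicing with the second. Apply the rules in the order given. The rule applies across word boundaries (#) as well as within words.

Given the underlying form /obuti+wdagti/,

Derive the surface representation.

[obuti+wwaggi]

Rule 1: /d/ after /w/ → [w] (total assimilation)
Rule 1: /t/ after /g/ → [g] (total assimilation)
After rule 1: obuti+wwaggi
Rule 2: no segment meets the rule's conditions; no change.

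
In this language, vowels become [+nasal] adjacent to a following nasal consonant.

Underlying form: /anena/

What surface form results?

[ãnẽna]

/a/ before nasal /n/ → [ã]
/e/ before nasal /n/ → [ẽ]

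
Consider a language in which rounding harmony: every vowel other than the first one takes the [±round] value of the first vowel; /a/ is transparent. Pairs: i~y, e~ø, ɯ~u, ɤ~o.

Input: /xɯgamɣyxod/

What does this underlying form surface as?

[xɯgamɣixɤd]

/y/ harmonizes with /ɯ/ ([-round]) → [i]
/o/ harmonizes with /ɯ/ ([-round]) → [ɤ]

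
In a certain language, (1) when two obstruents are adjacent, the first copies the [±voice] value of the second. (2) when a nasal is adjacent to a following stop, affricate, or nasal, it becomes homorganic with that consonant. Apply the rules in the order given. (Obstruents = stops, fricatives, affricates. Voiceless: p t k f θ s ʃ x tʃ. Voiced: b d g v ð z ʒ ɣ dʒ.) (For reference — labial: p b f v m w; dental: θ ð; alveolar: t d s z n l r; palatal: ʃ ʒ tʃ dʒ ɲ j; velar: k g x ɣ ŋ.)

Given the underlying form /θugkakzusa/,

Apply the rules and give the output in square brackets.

Rule 1: /g/ before /k/ (voiceless) → [k]
Rule 1: /k/ before /z/ (voiced) → [g]
After rule 1: θukkagzusa
Rule 2: no segment meets the rule's conditions; no change.

[θukkagzusa]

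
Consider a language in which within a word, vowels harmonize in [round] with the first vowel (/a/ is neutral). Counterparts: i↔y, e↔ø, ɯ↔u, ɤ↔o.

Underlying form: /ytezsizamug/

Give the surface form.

[ytøzsyzamug]

/e/ harmonizes with /y/ ([+round]) → [ø]
/i/ harmonizes with /y/ ([+round]) → [y]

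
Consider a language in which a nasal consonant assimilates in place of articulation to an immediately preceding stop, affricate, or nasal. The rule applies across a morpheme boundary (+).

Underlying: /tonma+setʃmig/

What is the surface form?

[tonna+setʃɲig]

/m/ after /n/ (alveolar) → [n]
/m/ after /tʃ/ (palatal) → [ɲ]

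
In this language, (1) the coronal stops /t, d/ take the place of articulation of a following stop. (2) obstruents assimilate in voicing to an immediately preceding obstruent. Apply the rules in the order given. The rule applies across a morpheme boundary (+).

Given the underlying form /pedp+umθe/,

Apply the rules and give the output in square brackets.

[pebb+umθe]

Rule 1: /d/ before /p/ (labial) → [b]
After rule 1: pebp+umθe
Rule 2: /p/ after /b/ (voiced) → [b]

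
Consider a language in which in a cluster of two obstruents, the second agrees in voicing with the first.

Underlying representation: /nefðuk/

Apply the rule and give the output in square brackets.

/ð/ after /f/ (voiceless) → [θ]

[nefθuk]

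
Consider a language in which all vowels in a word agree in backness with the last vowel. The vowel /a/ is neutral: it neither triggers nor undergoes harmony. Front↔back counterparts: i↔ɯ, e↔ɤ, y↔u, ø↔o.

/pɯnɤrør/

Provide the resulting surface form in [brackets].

/ɯ/ harmonizes with /ø/ ([-back]) → [i]
/ɤ/ harmonizes with /ø/ ([-back]) → [e]

[pinerør]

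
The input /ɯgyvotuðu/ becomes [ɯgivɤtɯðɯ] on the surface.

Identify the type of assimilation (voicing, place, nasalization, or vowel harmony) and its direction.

/y/→[i] /o/→[ɤ] /u/→[ɯ] /u/→[ɯ].
Vowels agree with the first vowel, so the harmony is progressive.

vowel harmony, progressive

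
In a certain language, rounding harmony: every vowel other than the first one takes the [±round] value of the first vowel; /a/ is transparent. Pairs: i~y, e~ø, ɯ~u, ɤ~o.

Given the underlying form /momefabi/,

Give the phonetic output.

/e/ harmonizes with /o/ ([+round]) → [ø]
/i/ harmonizes with /o/ ([+round]) → [y]

[momøfaby]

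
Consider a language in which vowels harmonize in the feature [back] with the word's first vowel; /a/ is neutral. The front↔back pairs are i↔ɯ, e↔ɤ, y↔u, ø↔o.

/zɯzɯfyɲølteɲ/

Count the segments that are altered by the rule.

3

/y/ harmonizes with /ɯ/ ([+back]) → [u]
/ø/ harmonizes with /ɯ/ ([+back]) → [o]
/e/ harmonizes with /ɯ/ ([+back]) → [ɤ]
3 segments change.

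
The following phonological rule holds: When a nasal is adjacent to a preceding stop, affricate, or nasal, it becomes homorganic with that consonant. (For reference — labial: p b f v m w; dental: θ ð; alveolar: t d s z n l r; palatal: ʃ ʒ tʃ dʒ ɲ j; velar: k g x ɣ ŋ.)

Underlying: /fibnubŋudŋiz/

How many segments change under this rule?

3

/n/ after /b/ (labial) → [m]
/ŋ/ after /b/ (labial) → [m]
/ŋ/ after /d/ (alveolar) → [n]
3 segments change.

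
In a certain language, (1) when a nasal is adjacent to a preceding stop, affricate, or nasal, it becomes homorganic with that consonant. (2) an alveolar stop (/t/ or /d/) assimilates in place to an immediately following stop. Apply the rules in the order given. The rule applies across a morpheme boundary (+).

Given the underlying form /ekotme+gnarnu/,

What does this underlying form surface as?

[ekotne+gŋarnu]

Rule 1: /m/ after /t/ (alveolar) → [n]
Rule 1: /n/ after /g/ (velar) → [ŋ]
After rule 1: ekotne+gŋarnu
Rule 2: no segment meets the rule's conditions; no change.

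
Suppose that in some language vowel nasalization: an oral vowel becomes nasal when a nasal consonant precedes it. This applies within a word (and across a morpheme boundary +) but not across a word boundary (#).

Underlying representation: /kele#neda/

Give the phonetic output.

[kele#nẽda]

/e/ after nasal /n/ → [ẽ]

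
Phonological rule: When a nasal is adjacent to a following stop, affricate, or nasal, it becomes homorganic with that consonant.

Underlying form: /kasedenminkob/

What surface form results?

/n/ before /m/ (labial) → [m]
/n/ before /k/ (velar) → [ŋ]

[kasedemmiŋkob]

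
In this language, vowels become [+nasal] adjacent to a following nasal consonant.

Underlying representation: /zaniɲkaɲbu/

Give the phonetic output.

[zãnĩɲkãɲbu]

/a/ before nasal /n/ → [ã]
/i/ before nasal /ɲ/ → [ĩ]
/a/ before nasal /ɲ/ → [ã]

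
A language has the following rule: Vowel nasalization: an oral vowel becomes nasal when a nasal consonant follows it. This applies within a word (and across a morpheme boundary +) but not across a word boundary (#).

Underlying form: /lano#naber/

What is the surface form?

/a/ before nasal /n/ → [ã]

[lãno#naber]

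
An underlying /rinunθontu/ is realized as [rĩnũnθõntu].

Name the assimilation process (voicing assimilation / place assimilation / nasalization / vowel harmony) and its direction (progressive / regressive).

/i/→[ĩ] /u/→[ũ] /o/→[õ].
Each target copies a feature from the following segment, so the direction is regressive.

nasalization, regressive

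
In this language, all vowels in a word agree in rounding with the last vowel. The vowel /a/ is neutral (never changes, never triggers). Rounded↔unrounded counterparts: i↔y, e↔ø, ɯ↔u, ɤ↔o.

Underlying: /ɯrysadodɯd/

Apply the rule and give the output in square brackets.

[ɯrisadɤdɯd]

/y/ harmonizes with /ɯ/ ([-round]) → [i]
/o/ harmonizes with /ɯ/ ([-round]) → [ɤ]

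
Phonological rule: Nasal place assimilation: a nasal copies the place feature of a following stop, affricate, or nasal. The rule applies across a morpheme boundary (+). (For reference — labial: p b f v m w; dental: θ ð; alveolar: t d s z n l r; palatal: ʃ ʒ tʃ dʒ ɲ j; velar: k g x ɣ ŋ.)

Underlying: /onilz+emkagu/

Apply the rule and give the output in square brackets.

[onilz+eŋkagu]

/m/ before /k/ (velar) → [ŋ]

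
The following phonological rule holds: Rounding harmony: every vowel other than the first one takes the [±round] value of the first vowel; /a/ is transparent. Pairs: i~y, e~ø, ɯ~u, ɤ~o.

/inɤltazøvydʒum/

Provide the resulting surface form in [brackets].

/ø/ harmonizes with /i/ ([-round]) → [e]
/y/ harmonizes with /i/ ([-round]) → [i]
/u/ harmonizes with /i/ ([-round]) → [ɯ]

[inɤltazevidʒɯm]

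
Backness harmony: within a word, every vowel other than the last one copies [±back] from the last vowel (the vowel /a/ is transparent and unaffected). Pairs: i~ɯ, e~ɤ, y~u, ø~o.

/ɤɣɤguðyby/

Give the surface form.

[eɣegyðyby]

/ɤ/ harmonizes with /y/ ([-back]) → [e]
/ɤ/ harmonizes with /y/ ([-back]) → [e]
/u/ harmonizes with /y/ ([-back]) → [y]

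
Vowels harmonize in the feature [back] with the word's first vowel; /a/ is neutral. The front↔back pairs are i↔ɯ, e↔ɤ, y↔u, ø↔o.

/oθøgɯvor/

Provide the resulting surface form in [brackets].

/ø/ harmonizes with /o/ ([+back]) → [o]

[oθogɯvor]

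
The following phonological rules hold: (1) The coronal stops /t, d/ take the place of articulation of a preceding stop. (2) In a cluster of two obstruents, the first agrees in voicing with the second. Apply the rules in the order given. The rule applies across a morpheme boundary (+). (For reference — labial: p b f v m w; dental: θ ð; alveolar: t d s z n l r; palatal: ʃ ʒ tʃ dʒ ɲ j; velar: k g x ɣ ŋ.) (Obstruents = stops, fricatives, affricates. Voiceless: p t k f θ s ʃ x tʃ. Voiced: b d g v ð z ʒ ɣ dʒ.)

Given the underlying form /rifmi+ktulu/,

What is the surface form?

Rule 1: /t/ after /k/ (velar) → [k]
After rule 1: rifmi+kkulu
Rule 2: no segment meets the rule's conditions; no change.

[rifmi+kkulu]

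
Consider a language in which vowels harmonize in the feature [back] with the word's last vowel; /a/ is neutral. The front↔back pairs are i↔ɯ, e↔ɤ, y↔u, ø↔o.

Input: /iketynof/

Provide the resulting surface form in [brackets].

[ɯkɤtunof]

/i/ harmonizes with /o/ ([+back]) → [ɯ]
/e/ harmonizes with /o/ ([+back]) → [ɤ]
/y/ harmonizes with /o/ ([+back]) → [u]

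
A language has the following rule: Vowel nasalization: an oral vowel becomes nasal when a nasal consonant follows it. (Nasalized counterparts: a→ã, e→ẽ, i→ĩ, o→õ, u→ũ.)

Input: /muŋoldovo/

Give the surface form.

/u/ before nasal /ŋ/ → [ũ]

[mũŋoldovo]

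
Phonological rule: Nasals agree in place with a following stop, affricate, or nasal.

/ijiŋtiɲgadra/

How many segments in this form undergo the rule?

2

/ŋ/ before /t/ (alveolar) → [n]
/ɲ/ before /g/ (velar) → [ŋ]
2 segments change.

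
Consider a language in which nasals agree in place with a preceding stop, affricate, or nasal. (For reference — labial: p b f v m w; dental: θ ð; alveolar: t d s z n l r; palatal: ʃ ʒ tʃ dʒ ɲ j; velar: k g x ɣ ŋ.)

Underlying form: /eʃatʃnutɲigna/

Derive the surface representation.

[eʃatʃɲutnigŋa]

/n/ after /tʃ/ (palatal) → [ɲ]
/ɲ/ after /t/ (alveolar) → [n]
/n/ after /g/ (velar) → [ŋ]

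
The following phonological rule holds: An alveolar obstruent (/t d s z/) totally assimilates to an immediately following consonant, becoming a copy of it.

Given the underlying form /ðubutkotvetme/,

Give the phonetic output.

[ðubukkovvemme]

/t/ before /k/ → [k] (total assimilation)
/t/ before /v/ → [v] (total assimilation)
/t/ before /m/ → [m] (total assimilation)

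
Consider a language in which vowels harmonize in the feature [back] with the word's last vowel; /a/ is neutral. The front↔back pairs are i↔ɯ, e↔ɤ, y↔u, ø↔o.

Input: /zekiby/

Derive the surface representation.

[zekiby]

no segment meets the rule's conditions; no change.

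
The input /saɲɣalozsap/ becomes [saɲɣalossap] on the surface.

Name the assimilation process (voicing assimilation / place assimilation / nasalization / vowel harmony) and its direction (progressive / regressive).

/z/→[s].
Each target copies a feature from the following segment, so the direction is regressive.

voicing assimilation, regressive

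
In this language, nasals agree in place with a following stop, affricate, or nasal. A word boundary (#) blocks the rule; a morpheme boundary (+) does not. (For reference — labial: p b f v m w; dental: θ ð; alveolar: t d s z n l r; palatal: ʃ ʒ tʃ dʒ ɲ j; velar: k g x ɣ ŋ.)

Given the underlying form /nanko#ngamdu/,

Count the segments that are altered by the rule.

/n/ before /k/ (velar) → [ŋ]
/n/ before /g/ (velar) → [ŋ]
/m/ before /d/ (alveolar) → [n]
3 segments change.

3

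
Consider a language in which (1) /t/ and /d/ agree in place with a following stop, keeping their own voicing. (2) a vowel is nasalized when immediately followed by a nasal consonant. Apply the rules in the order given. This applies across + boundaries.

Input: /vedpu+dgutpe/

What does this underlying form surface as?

[vebpu+gguppe]

Rule 1: /d/ before /p/ (labial) → [b]
Rule 1: /d/ before /g/ (velar) → [g]
Rule 1: /t/ before /p/ (labial) → [p]
After rule 1: vebpu+gguppe
Rule 2: no segment meets the rule's conditions; no change.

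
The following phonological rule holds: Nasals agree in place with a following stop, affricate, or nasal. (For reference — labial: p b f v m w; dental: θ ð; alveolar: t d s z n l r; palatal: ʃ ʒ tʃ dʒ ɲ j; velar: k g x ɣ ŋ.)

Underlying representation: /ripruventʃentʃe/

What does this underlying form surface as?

/n/ before /tʃ/ (palatal) → [ɲ]
/n/ before /tʃ/ (palatal) → [ɲ]

[ripruveɲtʃeɲtʃe]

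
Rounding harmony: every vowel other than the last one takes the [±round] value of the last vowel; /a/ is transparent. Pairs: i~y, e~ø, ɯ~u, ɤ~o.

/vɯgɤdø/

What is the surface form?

[vugodø]

/ɯ/ harmonizes with /ø/ ([+round]) → [u]
/ɤ/ harmonizes with /ø/ ([+round]) → [o]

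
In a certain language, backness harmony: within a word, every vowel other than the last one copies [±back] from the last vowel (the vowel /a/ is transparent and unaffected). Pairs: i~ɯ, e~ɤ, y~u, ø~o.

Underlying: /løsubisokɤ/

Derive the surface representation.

[losubɯsokɤ]

/ø/ harmonizes with /ɤ/ ([+back]) → [o]
/i/ harmonizes with /ɤ/ ([+back]) → [ɯ]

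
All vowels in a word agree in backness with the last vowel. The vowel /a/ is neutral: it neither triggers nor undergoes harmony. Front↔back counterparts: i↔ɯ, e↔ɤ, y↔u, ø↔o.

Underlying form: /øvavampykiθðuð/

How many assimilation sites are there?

3

/ø/ harmonizes with /u/ ([+back]) → [o]
/y/ harmonizes with /u/ ([+back]) → [u]
/i/ harmonizes with /u/ ([+back]) → [ɯ]
3 segments change.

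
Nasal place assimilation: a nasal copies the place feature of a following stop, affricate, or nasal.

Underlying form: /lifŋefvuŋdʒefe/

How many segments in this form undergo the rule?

/ŋ/ before /dʒ/ (palatal) → [ɲ]
1 segment changes.

1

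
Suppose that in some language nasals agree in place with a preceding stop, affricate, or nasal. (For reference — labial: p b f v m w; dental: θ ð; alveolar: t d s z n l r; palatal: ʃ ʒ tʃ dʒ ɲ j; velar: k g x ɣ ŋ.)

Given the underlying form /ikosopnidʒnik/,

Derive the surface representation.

[ikosopmidʒɲik]

/n/ after /p/ (labial) → [m]
/n/ after /dʒ/ (palatal) → [ɲ]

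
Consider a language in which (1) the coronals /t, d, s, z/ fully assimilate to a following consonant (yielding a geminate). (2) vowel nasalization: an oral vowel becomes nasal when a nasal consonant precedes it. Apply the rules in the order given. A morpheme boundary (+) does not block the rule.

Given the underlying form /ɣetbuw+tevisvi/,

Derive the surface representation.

Rule 1: /t/ before /b/ → [b] (total assimilation)
Rule 1: /s/ before /v/ → [v] (total assimilation)
After rule 1: ɣebbuw+tevivvi
Rule 2: no segment meets the rule's conditions; no change.

[ɣebbuw+tevivvi]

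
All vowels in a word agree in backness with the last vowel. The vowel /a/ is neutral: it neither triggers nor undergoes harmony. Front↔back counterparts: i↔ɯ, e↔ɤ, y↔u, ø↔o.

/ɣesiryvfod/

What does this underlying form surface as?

[ɣɤsɯruvfod]

/e/ harmonizes with /o/ ([+back]) → [ɤ]
/i/ harmonizes with /o/ ([+back]) → [ɯ]
/y/ harmonizes with /o/ ([+back]) → [u]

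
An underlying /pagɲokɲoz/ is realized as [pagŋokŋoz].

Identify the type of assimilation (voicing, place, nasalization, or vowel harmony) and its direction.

place assimilation, progressive

/ɲ/→[ŋ] /ɲ/→[ŋ].
Each target copies a feature from the preceding segment, so the direction is progressive.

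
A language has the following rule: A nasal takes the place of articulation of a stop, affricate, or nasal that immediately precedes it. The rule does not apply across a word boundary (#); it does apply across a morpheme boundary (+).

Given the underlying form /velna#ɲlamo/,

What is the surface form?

[velna#ɲlamo]

no segment meets the rule's conditions; no change.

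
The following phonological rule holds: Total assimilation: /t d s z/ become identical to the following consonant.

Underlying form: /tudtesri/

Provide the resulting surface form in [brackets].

/d/ before /t/ → [t] (total assimilation)
/s/ before /r/ → [r] (total assimilation)

[tutterri]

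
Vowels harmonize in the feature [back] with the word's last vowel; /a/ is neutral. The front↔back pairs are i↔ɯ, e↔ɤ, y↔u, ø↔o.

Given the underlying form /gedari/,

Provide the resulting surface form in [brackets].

no segment meets the rule's conditions; no change.

[gedari]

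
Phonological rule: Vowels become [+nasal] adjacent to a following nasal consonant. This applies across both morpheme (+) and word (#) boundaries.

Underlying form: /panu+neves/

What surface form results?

[pãnũ+neves]

/a/ before nasal /n/ → [ã]
/u/ before nasal /n/ → [ũ]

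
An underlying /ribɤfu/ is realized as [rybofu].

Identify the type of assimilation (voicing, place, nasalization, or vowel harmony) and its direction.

/i/→[y] /ɤ/→[o].
Vowels agree with the last vowel, so the harmony is regressive.

vowel harmony, regressive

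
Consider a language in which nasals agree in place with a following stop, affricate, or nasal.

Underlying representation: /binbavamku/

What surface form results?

[bimbavaŋku]

/n/ before /b/ (labial) → [m]
/m/ before /k/ (velar) → [ŋ]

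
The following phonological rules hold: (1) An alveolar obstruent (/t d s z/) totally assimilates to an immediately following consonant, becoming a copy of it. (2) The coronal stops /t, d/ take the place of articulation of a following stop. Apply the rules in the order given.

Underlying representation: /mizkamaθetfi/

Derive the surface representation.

[mikkamaθeffi]

Rule 1: /z/ before /k/ → [k] (total assimilation)
Rule 1: /t/ before /f/ → [f] (total assimilation)
After rule 1: mikkamaθeffi
Rule 2: no segment meets the rule's conditions; no change.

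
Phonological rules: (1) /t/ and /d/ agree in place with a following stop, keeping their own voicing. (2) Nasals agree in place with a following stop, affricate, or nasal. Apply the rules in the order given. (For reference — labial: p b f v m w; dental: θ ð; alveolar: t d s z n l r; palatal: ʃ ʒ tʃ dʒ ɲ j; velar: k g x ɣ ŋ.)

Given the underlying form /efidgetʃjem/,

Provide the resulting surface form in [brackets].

[efiggetʃjem]

Rule 1: /d/ before /g/ (velar) → [g]
After rule 1: efiggetʃjem
Rule 2: no segment meets the rule's conditions; no change.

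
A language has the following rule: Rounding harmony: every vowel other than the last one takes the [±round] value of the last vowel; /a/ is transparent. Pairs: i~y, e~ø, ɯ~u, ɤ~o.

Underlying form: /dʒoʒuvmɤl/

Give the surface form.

/o/ harmonizes with /ɤ/ ([-round]) → [ɤ]
/u/ harmonizes with /ɤ/ ([-round]) → [ɯ]

[dʒɤʒɯvmɤl]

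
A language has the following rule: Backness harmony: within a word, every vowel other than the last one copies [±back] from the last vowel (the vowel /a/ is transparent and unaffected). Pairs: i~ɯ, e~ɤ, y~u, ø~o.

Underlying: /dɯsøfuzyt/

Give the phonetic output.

[disøfyzyt]

/ɯ/ harmonizes with /y/ ([-back]) → [i]
/u/ harmonizes with /y/ ([-back]) → [y]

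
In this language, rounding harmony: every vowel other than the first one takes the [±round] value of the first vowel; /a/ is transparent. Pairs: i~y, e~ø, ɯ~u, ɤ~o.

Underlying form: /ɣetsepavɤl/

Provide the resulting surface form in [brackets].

no segment meets the rule's conditions; no change.

[ɣetsepavɤl]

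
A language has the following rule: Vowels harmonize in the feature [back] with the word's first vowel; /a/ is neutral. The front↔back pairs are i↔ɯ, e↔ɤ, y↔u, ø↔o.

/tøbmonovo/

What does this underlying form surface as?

[tøbmønøvø]

/o/ harmonizes with /ø/ ([-back]) → [ø]
/o/ harmonizes with /ø/ ([-back]) → [ø]
/o/ harmonizes with /ø/ ([-back]) → [ø]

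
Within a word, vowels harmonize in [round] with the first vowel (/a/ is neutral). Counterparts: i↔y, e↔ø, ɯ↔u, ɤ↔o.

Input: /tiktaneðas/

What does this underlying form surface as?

[tiktaneðas]

no segment meets the rule's conditions; no change.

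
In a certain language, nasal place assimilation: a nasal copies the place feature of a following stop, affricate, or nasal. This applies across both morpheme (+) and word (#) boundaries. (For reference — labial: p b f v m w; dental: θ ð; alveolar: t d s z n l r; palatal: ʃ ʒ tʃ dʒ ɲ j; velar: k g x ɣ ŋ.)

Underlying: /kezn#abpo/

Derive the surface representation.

no segment meets the rule's conditions; no change.

[kezn#abpo]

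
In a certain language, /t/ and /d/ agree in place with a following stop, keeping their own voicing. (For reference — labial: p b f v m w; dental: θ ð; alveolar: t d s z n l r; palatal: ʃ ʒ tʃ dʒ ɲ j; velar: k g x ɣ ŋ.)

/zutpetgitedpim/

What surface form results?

[zuppekgitebpim]

/t/ before /p/ (labial) → [p]
/t/ before /g/ (velar) → [k]
/d/ before /p/ (labial) → [b]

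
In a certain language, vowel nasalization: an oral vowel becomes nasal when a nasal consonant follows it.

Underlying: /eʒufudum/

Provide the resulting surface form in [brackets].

[eʒufudũm]

/u/ before nasal /m/ → [ũ]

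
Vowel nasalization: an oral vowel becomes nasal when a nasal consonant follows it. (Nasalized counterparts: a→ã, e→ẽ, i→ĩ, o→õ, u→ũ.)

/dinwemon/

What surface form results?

/i/ before nasal /n/ → [ĩ]
/e/ before nasal /m/ → [ẽ]
/o/ before nasal /n/ → [õ]

[dĩnwẽmõn]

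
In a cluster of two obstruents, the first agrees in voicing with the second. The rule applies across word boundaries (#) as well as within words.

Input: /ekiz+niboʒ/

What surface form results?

no segment meets the rule's conditions; no change.

[ekiz+niboʒ]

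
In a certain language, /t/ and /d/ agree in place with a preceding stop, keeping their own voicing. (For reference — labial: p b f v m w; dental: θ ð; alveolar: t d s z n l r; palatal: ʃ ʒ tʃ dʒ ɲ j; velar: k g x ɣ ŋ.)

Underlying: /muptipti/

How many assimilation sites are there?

2

/t/ after /p/ (labial) → [p]
/t/ after /p/ (labial) → [p]
2 segments change.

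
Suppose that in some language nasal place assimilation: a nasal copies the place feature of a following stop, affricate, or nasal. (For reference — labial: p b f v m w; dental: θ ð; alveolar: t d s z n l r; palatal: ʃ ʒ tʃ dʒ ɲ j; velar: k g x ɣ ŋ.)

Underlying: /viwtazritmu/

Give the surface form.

[viwtazritmu]

no segment meets the rule's conditions; no change.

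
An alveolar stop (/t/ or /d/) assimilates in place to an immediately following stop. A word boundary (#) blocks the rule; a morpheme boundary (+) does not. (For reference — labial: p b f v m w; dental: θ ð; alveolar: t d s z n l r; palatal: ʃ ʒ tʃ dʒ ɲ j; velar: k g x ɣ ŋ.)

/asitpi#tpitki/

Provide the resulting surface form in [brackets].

[asippi#ppikki]

/t/ before /p/ (labial) → [p]
/t/ before /p/ (labial) → [p]
/t/ before /k/ (velar) → [k]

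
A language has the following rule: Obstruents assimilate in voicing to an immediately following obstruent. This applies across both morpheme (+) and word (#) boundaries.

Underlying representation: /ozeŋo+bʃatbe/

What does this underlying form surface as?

/b/ before /ʃ/ (voiceless) → [p]
/t/ before /b/ (voiced) → [d]

[ozeŋo+pʃadbe]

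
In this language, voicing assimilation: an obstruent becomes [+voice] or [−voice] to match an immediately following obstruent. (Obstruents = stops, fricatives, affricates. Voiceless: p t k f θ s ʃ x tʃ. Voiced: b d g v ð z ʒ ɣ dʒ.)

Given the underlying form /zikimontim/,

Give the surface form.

[zikimontim]

no segment meets the rule's conditions; no change.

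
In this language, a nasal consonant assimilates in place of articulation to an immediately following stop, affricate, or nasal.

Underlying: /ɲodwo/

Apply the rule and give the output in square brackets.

no segment meets the rule's conditions; no change.

[ɲodwo]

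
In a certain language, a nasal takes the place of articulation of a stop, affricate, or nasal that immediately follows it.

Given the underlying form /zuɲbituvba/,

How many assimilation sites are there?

1

/ɲ/ before /b/ (labial) → [m]
1 segment changes.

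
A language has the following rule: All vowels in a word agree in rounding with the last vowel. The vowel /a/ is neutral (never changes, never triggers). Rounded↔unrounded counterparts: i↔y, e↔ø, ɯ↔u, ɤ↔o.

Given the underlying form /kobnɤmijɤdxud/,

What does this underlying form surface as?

[kobnomyjodxud]

/ɤ/ harmonizes with /u/ ([+round]) → [o]
/i/ harmonizes with /u/ ([+round]) → [y]
/ɤ/ harmonizes with /u/ ([+round]) → [o]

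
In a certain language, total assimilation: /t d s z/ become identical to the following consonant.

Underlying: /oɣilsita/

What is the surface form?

no segment meets the rule's conditions; no change.

[oɣilsita]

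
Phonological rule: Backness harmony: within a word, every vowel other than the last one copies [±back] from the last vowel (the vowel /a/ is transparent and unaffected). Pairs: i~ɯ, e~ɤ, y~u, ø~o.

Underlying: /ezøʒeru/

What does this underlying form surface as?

[ɤzoʒɤru]

/e/ harmonizes with /u/ ([+back]) → [ɤ]
/ø/ harmonizes with /u/ ([+back]) → [o]
/e/ harmonizes with /u/ ([+back]) → [ɤ]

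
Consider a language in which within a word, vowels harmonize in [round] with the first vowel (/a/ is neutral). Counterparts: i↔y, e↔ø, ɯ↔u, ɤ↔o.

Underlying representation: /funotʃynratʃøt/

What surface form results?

no segment meets the rule's conditions; no change.

[funotʃynratʃøt]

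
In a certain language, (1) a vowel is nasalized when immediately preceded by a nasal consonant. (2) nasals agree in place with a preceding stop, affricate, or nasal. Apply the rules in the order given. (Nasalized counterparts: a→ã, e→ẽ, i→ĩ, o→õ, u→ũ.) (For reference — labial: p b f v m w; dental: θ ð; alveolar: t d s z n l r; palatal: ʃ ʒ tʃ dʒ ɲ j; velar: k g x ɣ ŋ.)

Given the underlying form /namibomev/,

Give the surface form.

Rule 1: /a/ after nasal /n/ → [ã]
Rule 1: /i/ after nasal /m/ → [ĩ]
Rule 1: /e/ after nasal /m/ → [ẽ]
After rule 1: nãmĩbomẽv
Rule 2: no segment meets the rule's conditions; no change.

[nãmĩbomẽv]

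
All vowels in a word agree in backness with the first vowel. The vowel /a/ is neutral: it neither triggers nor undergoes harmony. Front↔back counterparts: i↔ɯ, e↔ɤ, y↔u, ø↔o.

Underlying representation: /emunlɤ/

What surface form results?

/u/ harmonizes with /e/ ([-back]) → [y]
/ɤ/ harmonizes with /e/ ([-back]) → [e]

[emynle]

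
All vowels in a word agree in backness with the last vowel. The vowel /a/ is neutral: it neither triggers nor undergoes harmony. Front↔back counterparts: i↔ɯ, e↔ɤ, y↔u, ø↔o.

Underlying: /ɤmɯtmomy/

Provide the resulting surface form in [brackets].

[emitmømy]

/ɤ/ harmonizes with /y/ ([-back]) → [e]
/ɯ/ harmonizes with /y/ ([-back]) → [i]
/o/ harmonizes with /y/ ([-back]) → [ø]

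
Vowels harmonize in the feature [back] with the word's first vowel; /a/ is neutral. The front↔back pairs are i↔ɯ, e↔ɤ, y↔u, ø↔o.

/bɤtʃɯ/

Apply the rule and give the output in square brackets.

no segment meets the rule's conditions; no change.

[bɤtʃɯ]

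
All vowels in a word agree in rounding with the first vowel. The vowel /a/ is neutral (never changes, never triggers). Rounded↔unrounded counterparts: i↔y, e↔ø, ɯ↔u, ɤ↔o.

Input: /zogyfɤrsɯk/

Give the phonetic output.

/ɤ/ harmonizes with /o/ ([+round]) → [o]
/ɯ/ harmonizes with /o/ ([+round]) → [u]

[zogyforsuk]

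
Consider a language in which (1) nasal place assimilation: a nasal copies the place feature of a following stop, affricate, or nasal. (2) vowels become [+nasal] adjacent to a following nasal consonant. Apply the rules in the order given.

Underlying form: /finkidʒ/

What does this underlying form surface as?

[fĩŋkidʒ]

Rule 1: /n/ before /k/ (velar) → [ŋ]
After rule 1: fiŋkidʒ
Rule 2: /i/ before nasal /ŋ/ → [ĩ]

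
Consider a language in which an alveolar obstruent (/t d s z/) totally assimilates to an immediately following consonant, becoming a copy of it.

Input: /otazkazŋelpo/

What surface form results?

/z/ before /k/ → [k] (total assimilation)
/z/ before /ŋ/ → [ŋ] (total assimilation)

[otakkaŋŋelpo]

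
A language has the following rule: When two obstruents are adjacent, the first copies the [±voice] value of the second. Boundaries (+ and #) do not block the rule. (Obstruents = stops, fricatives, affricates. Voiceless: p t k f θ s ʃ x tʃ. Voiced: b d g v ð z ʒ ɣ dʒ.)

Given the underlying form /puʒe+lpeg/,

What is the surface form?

no segment meets the rule's conditions; no change.

[puʒe+lpeg]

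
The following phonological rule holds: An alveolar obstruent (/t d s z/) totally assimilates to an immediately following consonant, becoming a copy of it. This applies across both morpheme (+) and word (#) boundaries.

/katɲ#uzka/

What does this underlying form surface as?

/t/ before /ɲ/ → [ɲ] (total assimilation)
/z/ before /k/ → [k] (total assimilation)

[kaɲɲ#ukka]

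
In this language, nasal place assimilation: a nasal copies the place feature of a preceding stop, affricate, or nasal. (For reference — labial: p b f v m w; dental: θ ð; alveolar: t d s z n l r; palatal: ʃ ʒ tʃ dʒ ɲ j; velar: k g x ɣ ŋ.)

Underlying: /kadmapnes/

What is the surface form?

[kadnapmes]

/m/ after /d/ (alveolar) → [n]
/n/ after /p/ (labial) → [m]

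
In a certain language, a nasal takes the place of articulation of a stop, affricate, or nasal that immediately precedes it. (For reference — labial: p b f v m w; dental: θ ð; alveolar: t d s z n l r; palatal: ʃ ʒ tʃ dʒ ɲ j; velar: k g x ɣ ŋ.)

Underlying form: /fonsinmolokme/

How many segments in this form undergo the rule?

/m/ after /n/ (alveolar) → [n]
/m/ after /k/ (velar) → [ŋ]
2 segments change.

2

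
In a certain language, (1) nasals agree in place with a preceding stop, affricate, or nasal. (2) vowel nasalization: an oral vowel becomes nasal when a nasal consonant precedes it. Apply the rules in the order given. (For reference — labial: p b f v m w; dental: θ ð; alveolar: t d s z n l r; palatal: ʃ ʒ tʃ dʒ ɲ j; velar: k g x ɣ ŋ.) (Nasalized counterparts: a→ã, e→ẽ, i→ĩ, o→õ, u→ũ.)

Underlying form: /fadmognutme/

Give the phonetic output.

[fadnõgŋũtnẽ]

Rule 1: /m/ after /d/ (alveolar) → [n]
Rule 1: /n/ after /g/ (velar) → [ŋ]
Rule 1: /m/ after /t/ (alveolar) → [n]
After rule 1: fadnogŋutne
Rule 2: /o/ after nasal /n/ → [õ]
Rule 2: /u/ after nasal /ŋ/ → [ũ]
Rule 2: /e/ after nasal /n/ → [ẽ]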